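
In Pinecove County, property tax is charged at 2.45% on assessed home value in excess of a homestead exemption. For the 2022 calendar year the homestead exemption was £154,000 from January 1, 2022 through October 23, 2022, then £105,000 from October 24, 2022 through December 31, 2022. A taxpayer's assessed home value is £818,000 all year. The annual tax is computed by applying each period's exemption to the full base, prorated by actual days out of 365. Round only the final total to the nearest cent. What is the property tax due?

January 1 – October 23, 2022: 296 days, exemption £154,000 → (£818,000 − £154,000) × 2.45% × 296/365 = £13,192.6795
October 24 – December 31, 2022: 69 days, exemption £105,000 → (£818,000 − £105,000) × 2.45% × 69/365 = £3,302.2644
Total = £16,494.9438

£16,494.94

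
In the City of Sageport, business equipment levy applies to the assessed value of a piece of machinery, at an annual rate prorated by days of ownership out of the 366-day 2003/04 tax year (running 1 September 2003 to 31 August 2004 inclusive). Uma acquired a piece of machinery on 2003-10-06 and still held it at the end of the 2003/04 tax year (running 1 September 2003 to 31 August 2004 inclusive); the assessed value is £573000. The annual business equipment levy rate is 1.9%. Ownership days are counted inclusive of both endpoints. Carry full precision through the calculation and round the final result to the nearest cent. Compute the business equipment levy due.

£9845.89

Days held (2003-10-06 to 2004-08-31): 331 out of 366
Tax = £573000 × 1.9% × 331/366 = £9845.8934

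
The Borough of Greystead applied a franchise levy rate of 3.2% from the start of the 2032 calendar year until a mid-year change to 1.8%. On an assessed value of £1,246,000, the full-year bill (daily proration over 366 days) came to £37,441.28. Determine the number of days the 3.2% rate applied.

Let d = days at the first rate; then 366 − d days at the second rate.
£1,246,000 × [3.2%·d + 1.8%·(366−d)] / 366 = £37,441.28
Solving gives d = 315, so the new rate took effect on 11 November 2032.

315 days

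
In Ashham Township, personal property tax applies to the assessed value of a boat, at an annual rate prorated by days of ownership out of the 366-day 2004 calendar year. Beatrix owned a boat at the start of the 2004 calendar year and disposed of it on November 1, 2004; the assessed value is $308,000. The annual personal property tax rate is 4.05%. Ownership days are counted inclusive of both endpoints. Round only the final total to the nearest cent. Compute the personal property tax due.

Days held (January 1 – November 1, 2004): 306 out of 366
Tax = $308,000 × 4.05% × 306/366 = $10,429.0820

$10,429.08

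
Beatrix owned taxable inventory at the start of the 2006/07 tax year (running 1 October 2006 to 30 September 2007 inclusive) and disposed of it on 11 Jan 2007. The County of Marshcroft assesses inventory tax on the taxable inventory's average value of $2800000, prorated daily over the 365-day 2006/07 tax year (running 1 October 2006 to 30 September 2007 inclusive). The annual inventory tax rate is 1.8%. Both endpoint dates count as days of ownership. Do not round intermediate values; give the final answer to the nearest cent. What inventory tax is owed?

$14222.47

Days held (1 Oct 2006 – 11 Jan 2007): 103 out of 365
Tax = $2800000 × 1.8% × 103/365 = $14222.4658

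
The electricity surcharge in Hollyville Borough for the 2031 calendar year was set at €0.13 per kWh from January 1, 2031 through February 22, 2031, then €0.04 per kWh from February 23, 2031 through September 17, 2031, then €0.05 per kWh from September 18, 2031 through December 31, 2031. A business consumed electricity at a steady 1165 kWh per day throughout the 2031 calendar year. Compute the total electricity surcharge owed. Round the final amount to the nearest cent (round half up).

€23,789.30

January 1 – February 22, 2031: 53 days × 1165 kWh/day = 61,745 kWh at €0.13/kWh → €8,026.85
February 23 – September 17, 2031: 207 days × 1165 kWh/day = 241,155 kWh at €0.04/kWh → €9,646.20
September 18 – December 31, 2031: 105 days × 1165 kWh/day = 122,325 kWh at €0.05/kWh → €6,116.25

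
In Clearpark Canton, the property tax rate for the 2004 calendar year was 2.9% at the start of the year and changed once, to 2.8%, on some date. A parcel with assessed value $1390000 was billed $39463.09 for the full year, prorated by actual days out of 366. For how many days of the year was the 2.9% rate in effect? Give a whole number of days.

143 days

Let d = days at the first rate; then 366 − d days at the second rate.
$1390000 × [2.9%·d + 2.8%·(366−d)] / 366 = $39463.09
Solving gives d = 143, so the new rate took effect on May 23, 2004.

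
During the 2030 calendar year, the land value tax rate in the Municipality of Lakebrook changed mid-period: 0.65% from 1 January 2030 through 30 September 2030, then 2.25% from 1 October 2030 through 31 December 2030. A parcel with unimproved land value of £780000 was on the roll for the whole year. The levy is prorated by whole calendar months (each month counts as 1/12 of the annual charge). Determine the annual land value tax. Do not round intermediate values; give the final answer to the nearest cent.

£8190.00

1 January – 30 September 2030: 9 months at 0.65% → £780000 × 0.65% × 9/12 = £3802.5000
1 October – 31 December 2030: 3 months at 2.25% → £780000 × 2.25% × 3/12 = £4387.5000
Total = £8190.0000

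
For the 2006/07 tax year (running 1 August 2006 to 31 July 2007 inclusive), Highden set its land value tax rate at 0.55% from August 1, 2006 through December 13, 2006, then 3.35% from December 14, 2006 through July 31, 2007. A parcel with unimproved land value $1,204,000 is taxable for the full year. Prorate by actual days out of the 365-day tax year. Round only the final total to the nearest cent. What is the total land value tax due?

$27,865.18

August 1 – December 13, 2006: 135 days at 0.55% → $1,204,000 × 0.55% × 135/365 = $2,449.2329
December 14, 2006 – July 31, 2007: 230 days at 3.35% → $1,204,000 × 3.35% × 230/365 = $25,415.9452
Total = $27,865.1781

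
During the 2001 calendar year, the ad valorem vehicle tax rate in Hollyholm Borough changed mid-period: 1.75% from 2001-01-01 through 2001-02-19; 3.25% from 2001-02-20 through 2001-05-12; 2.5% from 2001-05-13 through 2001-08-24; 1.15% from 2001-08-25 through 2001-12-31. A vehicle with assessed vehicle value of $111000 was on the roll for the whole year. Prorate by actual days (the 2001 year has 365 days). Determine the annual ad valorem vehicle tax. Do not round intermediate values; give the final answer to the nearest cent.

$2318.38

2001-01-01 to 2001-02-19: 50 days at 1.75% → $111000 × 1.75% × 50/365 = $266.0959
2001-02-20 to 2001-05-12: 82 days at 3.25% → $111000 × 3.25% × 82/365 = $810.4521
2001-05-13 to 2001-08-24: 104 days at 2.5% → $111000 × 2.5% × 104/365 = $790.6849
2001-08-25 to 2001-12-31: 129 days at 1.15% → $111000 × 1.15% × 129/365 = $451.1466
Total = $2318.3795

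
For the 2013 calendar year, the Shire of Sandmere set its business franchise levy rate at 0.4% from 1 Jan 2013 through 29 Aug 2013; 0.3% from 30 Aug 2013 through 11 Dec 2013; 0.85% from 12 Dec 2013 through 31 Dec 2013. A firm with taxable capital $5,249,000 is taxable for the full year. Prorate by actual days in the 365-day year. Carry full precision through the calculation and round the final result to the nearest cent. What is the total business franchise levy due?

$20,794.67

1 Jan – 29 Aug 2013: 241 days at 0.4% → $5,249,000 × 0.4% × 241/365 = $13,863.1123
30 Aug – 11 Dec 2013: 104 days at 0.3% → $5,249,000 × 0.3% × 104/365 = $4,486.8164
12 Dec – 31 Dec 2013: 20 days at 0.85% → $5,249,000 × 0.85% × 20/365 = $2,444.7397
Total = $20,794.6685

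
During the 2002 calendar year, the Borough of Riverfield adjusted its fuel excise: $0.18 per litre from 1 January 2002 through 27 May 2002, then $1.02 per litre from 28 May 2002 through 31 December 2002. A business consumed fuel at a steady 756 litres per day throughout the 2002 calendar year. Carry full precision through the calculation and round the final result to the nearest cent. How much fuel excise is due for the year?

$188107.92

1 January – 27 May 2002: 147 days × 756 litres/day = 111,132 litres at $0.18/litre → $20003.76
28 May – 31 December 2002: 218 days × 756 litres/day = 164,808 litres at $1.02/litre → $168104.16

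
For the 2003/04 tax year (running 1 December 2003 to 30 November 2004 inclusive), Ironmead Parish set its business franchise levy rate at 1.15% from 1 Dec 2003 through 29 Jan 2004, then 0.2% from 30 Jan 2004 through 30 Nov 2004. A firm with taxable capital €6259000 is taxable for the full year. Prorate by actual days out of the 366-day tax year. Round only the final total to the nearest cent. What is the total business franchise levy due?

€22265.62

1 Dec 2003 – 29 Jan 2004: 60 days at 1.15% → €6259000 × 1.15% × 60/366 = €11799.7541
30 Jan – 30 Nov 2004: 306 days at 0.2% → €6259000 × 0.2% × 306/366 = €10465.8689
Total = €22265.6230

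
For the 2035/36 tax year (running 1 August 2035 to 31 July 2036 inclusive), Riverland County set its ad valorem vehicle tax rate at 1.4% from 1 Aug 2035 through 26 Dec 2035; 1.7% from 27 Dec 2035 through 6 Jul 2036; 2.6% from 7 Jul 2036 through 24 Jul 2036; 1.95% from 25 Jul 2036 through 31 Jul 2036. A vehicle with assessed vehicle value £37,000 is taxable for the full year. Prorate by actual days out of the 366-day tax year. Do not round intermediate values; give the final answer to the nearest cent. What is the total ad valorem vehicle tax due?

1 Aug – 26 Dec 2035: 148 days at 1.4% → £37,000 × 1.4% × 148/366 = £209.4645
27 Dec 2035 – 6 Jul 2036: 193 days at 1.7% → £37,000 × 1.7% × 193/366 = £331.6858
7 Jul – 24 Jul 2036: 18 days at 2.6% → £37,000 × 2.6% × 18/366 = £47.3115
25 Jul – 31 Jul 2036: 7 days at 1.95% → £37,000 × 1.95% × 7/366 = £13.7992
Total = £602.2609

£602.26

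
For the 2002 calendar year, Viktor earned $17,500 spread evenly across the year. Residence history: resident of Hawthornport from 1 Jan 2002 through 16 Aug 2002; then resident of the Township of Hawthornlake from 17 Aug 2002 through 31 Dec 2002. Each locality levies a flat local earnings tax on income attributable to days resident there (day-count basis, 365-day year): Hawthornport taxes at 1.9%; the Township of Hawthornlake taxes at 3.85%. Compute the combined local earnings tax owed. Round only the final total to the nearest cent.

Hawthornport, 1 Jan – 16 Aug 2002: 228 days → $17,500 × 1.9% × 228/365 = $207.6986
The Township of Hawthornlake, 17 Aug – 31 Dec 2002: 137 days → $17,500 × 3.85% × 137/365 = $252.8870
Total = $460.5856

$460.59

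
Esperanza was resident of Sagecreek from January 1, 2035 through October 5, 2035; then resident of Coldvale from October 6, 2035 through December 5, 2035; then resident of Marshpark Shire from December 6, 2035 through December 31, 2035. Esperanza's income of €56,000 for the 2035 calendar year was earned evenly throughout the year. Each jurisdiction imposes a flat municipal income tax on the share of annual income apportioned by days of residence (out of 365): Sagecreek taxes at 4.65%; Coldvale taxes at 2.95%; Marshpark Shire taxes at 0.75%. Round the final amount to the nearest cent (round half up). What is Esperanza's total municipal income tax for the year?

€2,289.33

Sagecreek, January 1 – October 5, 2035: 278 days → €56,000 × 4.65% × 278/365 = €1,983.3205
Coldvale, October 6 – December 5, 2035: 61 days → €56,000 × 2.95% × 61/365 = €276.0877
Marshpark Shire, December 6 – December 31, 2035: 26 days → €56,000 × 0.75% × 26/365 = €29.9178
Total = €2,289.3260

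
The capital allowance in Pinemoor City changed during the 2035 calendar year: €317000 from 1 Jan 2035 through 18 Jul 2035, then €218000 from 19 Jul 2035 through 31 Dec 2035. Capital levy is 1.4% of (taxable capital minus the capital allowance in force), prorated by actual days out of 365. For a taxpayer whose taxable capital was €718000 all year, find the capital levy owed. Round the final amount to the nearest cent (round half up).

1 Jan – 18 Jul 2035: 199 days, exemption €317000 → (€718000 − €317000) × 1.4% × 199/365 = €3060.7836
19 Jul – 31 Dec 2035: 166 days, exemption €218000 → (€718000 − €218000) × 1.4% × 166/365 = €3183.5616
Total = €6244.3452

€6244.35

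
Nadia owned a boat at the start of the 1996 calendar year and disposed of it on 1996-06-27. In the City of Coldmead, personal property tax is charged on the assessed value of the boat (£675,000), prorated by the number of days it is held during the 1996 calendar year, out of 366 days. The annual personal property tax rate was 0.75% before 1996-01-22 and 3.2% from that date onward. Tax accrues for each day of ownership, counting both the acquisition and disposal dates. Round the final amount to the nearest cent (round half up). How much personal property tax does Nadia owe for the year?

1996-01-01 to 1996-01-21: 21 days at 0.75% → £675,000 × 0.75% × 21/366 = £290.4713
1996-01-22 to 1996-06-27: 158 days at 3.2% → £675,000 × 3.2% × 158/366 = £9,324.5902
Total = £9,615.0615

£9,615.06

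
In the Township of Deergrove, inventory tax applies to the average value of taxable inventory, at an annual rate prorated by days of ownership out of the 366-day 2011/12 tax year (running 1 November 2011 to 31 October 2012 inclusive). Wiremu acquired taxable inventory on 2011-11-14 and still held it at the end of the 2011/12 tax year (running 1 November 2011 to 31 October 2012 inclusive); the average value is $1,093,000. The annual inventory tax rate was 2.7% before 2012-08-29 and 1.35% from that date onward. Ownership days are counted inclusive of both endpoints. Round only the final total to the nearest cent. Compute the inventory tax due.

2011-11-14 to 2012-08-28: 289 days at 2.7% → $1,093,000 × 2.7% × 289/366 = $23,302.4016
2012-08-29 to 2012-10-31: 64 days at 1.35% → $1,093,000 × 1.35% × 64/366 = $2,580.1967
Total = $25,882.5984

$25,882.60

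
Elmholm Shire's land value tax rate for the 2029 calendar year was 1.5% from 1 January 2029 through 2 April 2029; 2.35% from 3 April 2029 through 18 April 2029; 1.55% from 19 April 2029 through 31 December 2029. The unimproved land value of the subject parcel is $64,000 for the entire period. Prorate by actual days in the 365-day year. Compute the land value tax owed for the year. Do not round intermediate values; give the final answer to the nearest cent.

1 January – 2 April 2029: 92 days at 1.5% → $64,000 × 1.5% × 92/365 = $241.9726
3 April – 18 April 2029: 16 days at 2.35% → $64,000 × 2.35% × 16/365 = $65.9288
19 April – 31 December 2029: 257 days at 1.55% → $64,000 × 1.55% × 257/365 = $698.4767
Total = $1,006.3781

$1,006.38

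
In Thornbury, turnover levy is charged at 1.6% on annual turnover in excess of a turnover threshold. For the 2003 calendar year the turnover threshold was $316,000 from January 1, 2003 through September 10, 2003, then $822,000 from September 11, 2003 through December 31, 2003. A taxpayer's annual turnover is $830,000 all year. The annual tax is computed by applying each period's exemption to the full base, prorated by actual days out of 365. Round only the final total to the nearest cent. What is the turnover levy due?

January 1 – September 10, 2003: 253 days, exemption $316,000 → ($830,000 − $316,000) × 1.6% × 253/365 = $5,700.4712
September 11 – December 31, 2003: 112 days, exemption $822,000 → ($830,000 − $822,000) × 1.6% × 112/365 = $39.2767
Total = $5,739.7479

$5,739.75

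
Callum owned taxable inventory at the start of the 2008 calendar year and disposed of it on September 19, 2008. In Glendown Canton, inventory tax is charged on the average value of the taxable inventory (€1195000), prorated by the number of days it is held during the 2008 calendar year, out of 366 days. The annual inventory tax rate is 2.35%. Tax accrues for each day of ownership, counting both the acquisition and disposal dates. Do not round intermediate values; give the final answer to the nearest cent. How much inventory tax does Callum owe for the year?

Days held (January 1 – September 19, 2008): 263 out of 366
Tax = €1195000 × 2.35% × 263/366 = €20179.5014

€20179.50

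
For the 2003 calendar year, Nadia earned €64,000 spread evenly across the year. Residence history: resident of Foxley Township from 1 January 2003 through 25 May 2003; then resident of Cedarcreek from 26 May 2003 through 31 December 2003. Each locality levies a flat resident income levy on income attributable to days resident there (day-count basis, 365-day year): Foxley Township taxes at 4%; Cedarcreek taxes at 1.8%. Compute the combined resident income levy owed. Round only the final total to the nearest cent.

Foxley Township, 1 January – 25 May 2003: 145 days → €64,000 × 4% × 145/365 = €1,016.9863
Cedarcreek, 26 May – 31 December 2003: 220 days → €64,000 × 1.8% × 220/365 = €694.3562
Total = €1,711.3425

€1,711.34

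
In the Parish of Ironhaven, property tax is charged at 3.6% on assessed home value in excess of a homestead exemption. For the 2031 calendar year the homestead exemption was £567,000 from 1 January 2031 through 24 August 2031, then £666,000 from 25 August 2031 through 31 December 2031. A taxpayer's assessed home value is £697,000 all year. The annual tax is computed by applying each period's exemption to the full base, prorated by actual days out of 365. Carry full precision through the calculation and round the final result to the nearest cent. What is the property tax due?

1 January – 24 August 2031: 236 days, exemption £567,000 → (£697,000 − £567,000) × 3.6% × 236/365 = £3,025.9726
25 August – 31 December 2031: 129 days, exemption £666,000 → (£697,000 − £666,000) × 3.6% × 129/365 = £394.4219
Total = £3,420.3945

£3,420.39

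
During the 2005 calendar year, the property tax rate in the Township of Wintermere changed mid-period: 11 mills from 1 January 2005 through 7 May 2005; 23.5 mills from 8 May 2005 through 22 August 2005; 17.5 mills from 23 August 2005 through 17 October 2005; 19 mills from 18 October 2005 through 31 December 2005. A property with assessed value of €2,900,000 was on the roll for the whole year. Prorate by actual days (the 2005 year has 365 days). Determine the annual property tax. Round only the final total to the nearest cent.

1 January – 7 May 2005: 127 days at 11 mills → €2,900,000 × 1.1% × 127/365 = €11,099.4521
8 May – 22 August 2005: 107 days at 23.5 mills → €2,900,000 × 2.35% × 107/365 = €19,978.2192
23 August – 17 October 2005: 56 days at 17.5 mills → €2,900,000 × 1.75% × 56/365 = €7,786.3014
18 October – 31 December 2005: 75 days at 19 mills → €2,900,000 × 1.9% × 75/365 = €11,321.9178
Total = €50,185.8904

€50,185.89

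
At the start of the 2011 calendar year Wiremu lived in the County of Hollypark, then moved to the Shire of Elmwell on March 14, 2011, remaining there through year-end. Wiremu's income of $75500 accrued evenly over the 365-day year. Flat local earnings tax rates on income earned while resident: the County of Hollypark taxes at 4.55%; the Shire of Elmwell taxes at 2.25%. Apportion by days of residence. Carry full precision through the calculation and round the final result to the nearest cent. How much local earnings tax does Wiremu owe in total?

The County of Hollypark, January 1 – March 13, 2011: 72 days → $75500 × 4.55% × 72/365 = $677.6384
The Shire of Elmwell, March 14 – December 31, 2011: 293 days → $75500 × 2.25% × 293/365 = $1363.6541
Total = $2041.2925

$2041.29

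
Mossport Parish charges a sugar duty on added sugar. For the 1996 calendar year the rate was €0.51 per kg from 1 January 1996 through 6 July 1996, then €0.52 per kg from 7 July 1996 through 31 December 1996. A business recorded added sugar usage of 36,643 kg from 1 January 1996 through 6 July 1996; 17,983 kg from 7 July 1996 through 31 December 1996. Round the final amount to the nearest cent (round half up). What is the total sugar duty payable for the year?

1 January – 6 July 1996: 36,643 kg at €0.51/kg → €18687.93
7 July – 31 December 1996: 17,983 kg at €0.52/kg → €9351.16

€28039.09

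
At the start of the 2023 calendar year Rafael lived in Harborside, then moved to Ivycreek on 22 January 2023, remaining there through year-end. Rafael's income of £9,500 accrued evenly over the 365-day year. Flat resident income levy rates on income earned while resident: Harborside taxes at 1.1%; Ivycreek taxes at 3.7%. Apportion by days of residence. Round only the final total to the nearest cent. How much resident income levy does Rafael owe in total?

£337.29

Harborside, 1 January – 21 January 2023: 21 days → £9,500 × 1.1% × 21/365 = £6.0123
Ivycreek, 22 January – 31 December 2023: 344 days → £9,500 × 3.7% × 344/365 = £331.2767
Total = £337.2890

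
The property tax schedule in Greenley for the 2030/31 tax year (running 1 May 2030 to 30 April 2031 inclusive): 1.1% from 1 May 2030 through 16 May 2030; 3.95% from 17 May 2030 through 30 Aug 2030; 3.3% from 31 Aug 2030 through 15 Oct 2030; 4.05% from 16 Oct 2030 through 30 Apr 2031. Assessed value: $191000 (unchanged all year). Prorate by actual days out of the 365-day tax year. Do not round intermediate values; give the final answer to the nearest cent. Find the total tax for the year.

1 May – 16 May 2030: 16 days at 1.1% → $191000 × 1.1% × 16/365 = $92.0986
17 May – 30 Aug 2030: 106 days at 3.95% → $191000 × 3.95% × 106/365 = $2191.0055
31 Aug – 15 Oct 2030: 46 days at 3.3% → $191000 × 3.3% × 46/365 = $794.3507
16 Oct 2030 – 30 Apr 2031: 197 days at 4.05% → $191000 × 4.05% × 197/365 = $4175.0507
Total = $7252.5055

$7252.51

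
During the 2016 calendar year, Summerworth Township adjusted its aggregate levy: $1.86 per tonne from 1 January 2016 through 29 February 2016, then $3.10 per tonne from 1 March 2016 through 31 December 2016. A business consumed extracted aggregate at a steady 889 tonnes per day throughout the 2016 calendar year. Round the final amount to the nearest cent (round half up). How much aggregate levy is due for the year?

$942,517.80

1 January – 29 February 2016: 60 days × 889 tonnes/day = 53,340 tonnes at $1.86/tonne → $99,212.40
1 March – 31 December 2016: 306 days × 889 tonnes/day = 272,034 tonnes at $3.10/tonne → $843,305.40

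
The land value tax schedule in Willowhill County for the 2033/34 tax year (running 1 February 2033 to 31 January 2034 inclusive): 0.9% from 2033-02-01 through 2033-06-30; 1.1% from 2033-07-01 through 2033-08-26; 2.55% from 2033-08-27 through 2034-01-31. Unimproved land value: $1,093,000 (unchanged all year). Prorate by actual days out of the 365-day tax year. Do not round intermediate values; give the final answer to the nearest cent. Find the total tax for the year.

2033-02-01 to 2033-06-30: 150 days at 0.9% → $1,093,000 × 0.9% × 150/365 = $4,042.6027
2033-07-01 to 2033-08-26: 57 days at 1.1% → $1,093,000 × 1.1% × 57/365 = $1,877.5644
2033-08-27 to 2034-01-31: 158 days at 2.55% → $1,093,000 × 2.55% × 158/365 = $12,064.9233
Total = $17,985.0904

$17,985.09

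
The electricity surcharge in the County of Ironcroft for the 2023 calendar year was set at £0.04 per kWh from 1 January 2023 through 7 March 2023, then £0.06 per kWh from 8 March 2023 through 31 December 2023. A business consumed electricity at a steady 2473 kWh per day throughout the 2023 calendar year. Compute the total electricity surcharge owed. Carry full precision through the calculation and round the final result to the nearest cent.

£50,894.34

1 January – 7 March 2023: 66 days × 2473 kWh/day = 163,218 kWh at £0.04/kWh → £6,528.72
8 March – 31 December 2023: 299 days × 2473 kWh/day = 739,427 kWh at £0.06/kWh → £44,365.62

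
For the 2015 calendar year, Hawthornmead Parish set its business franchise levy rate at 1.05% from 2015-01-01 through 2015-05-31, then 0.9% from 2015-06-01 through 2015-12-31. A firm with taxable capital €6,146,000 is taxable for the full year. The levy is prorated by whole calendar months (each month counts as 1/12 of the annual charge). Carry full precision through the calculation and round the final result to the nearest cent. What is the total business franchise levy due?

€59,155.25

2015-01-01 to 2015-05-31: 5 months at 1.05% → €6,146,000 × 1.05% × 5/12 = €26,888.7500
2015-06-01 to 2015-12-31: 7 months at 0.9% → €6,146,000 × 0.9% × 7/12 = €32,266.5000
Total = €59,155.2500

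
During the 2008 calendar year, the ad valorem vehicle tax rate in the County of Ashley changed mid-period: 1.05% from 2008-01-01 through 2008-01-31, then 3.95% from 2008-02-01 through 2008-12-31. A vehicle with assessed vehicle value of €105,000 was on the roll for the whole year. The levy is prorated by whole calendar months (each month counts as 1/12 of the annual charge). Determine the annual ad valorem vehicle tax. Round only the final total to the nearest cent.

2008-01-01 to 2008-01-31: 1 month at 1.05% → €105,000 × 1.05% × 1/12 = €91.8750
2008-02-01 to 2008-12-31: 11 months at 3.95% → €105,000 × 3.95% × 11/12 = €3,801.8750
Total = €3,893.7500

€3,893.75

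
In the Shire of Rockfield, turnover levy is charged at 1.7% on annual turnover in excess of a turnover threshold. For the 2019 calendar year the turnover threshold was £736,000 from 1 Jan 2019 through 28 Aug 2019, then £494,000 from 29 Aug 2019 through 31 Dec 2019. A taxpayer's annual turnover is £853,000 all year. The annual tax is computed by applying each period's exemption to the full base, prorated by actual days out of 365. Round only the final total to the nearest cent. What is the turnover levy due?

1 Jan – 28 Aug 2019: 240 days, exemption £736,000 → (£853,000 − £736,000) × 1.7% × 240/365 = £1,307.8356
29 Aug – 31 Dec 2019: 125 days, exemption £494,000 → (£853,000 − £494,000) × 1.7% × 125/365 = £2,090.0685
Total = £3,397.9041

£3,397.90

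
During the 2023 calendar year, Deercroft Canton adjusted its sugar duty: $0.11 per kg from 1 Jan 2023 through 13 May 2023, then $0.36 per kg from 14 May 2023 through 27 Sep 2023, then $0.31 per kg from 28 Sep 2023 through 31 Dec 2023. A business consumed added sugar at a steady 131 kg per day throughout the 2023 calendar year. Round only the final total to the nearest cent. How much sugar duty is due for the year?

1 Jan – 13 May 2023: 133 days × 131 kg/day = 17,423 kg at $0.11/kg → $1,916.53
14 May – 27 Sep 2023: 137 days × 131 kg/day = 17,947 kg at $0.36/kg → $6,460.92
28 Sep – 31 Dec 2023: 95 days × 131 kg/day = 12,445 kg at $0.31/kg → $3,857.95

$12,235.40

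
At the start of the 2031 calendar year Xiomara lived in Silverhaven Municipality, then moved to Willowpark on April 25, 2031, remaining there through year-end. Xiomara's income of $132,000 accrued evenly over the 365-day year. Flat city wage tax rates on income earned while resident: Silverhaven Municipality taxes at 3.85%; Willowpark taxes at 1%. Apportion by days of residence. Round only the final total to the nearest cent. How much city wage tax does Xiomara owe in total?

$2,494.98

Silverhaven Municipality, January 1 – April 24, 2031: 114 days → $132,000 × 3.85% × 114/365 = $1,587.2548
Willowpark, April 25 – December 31, 2031: 251 days → $132,000 × 1% × 251/365 = $907.7260
Total = $2,494.9808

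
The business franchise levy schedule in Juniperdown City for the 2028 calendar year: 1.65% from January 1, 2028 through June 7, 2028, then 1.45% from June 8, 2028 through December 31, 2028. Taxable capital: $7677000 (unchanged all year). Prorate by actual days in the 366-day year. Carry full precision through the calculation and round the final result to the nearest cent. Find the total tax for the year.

$117986.68

January 1 – June 7, 2028: 159 days at 1.65% → $7677000 × 1.65% × 159/366 = $55028.9877
June 8 – December 31, 2028: 207 days at 1.45% → $7677000 × 1.45% × 207/366 = $62957.6926
Total = $117986.6803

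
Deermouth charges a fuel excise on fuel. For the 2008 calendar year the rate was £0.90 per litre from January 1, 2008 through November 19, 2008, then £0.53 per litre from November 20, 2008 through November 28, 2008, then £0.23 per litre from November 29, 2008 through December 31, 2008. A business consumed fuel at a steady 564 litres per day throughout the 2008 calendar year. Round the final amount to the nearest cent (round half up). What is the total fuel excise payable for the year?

January 1 – November 19, 2008: 324 days × 564 litres/day = 182,736 litres at £0.90/litre → £164462.40
November 20 – November 28, 2008: 9 days × 564 litres/day = 5,076 litres at £0.53/litre → £2690.28
November 29 – December 31, 2008: 33 days × 564 litres/day = 18,612 litres at £0.23/litre → £4280.76

£171433.44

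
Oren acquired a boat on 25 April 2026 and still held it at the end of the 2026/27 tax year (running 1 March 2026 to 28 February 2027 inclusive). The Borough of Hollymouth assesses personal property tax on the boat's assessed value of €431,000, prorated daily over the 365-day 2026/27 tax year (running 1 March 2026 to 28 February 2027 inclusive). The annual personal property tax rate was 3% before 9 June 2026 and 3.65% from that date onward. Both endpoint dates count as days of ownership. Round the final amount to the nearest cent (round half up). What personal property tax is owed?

25 April – 8 June 2026: 45 days at 3% → €431,000 × 3% × 45/365 = €1,594.1096
9 June 2026 – 28 February 2027: 265 days at 3.65% → €431,000 × 3.65% × 265/365 = €11,421.5000
Total = €13,015.6096

€13,015.61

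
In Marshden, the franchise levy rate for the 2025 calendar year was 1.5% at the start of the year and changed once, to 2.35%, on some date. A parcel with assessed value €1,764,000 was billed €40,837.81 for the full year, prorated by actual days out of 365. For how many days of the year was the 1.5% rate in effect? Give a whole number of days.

15 days

Let d = days at the first rate; then 365 − d days at the second rate.
€1,764,000 × [1.5%·d + 2.35%·(365−d)] / 365 = €40,837.81
Solving gives d = 15, so the new rate took effect on January 16, 2025.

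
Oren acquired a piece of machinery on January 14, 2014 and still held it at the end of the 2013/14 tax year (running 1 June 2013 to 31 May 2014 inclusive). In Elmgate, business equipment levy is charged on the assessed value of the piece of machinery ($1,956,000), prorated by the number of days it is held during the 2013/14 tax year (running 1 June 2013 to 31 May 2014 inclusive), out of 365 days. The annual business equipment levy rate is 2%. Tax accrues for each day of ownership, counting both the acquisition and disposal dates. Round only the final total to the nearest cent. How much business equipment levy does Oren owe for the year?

Days held (January 14 – May 31, 2014): 138 out of 365
Tax = $1,956,000 × 2% × 138/365 = $14,790.5753

$14,790.58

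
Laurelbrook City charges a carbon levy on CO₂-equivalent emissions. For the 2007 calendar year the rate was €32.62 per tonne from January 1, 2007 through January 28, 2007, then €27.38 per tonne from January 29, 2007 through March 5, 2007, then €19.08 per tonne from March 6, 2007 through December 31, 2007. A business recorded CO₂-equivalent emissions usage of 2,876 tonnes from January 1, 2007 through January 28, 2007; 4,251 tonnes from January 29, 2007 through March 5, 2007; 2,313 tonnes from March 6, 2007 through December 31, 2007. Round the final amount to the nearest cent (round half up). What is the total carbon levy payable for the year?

January 1 – January 28, 2007: 2,876 tonnes at €32.62/tonne → €93,815.12
January 29 – March 5, 2007: 4,251 tonnes at €27.38/tonne → €116,392.38
March 6 – December 31, 2007: 2,313 tonnes at €19.08/tonne → €44,132.04

€254,339.54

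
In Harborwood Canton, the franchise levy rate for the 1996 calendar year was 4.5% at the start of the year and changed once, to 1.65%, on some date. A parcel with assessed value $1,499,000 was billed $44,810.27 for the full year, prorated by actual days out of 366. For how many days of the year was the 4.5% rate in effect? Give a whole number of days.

172 days

Let d = days at the first rate; then 366 − d days at the second rate.
$1,499,000 × [4.5%·d + 1.65%·(366−d)] / 366 = $44,810.27
Solving gives d = 172, so the new rate took effect on 21 June 1996.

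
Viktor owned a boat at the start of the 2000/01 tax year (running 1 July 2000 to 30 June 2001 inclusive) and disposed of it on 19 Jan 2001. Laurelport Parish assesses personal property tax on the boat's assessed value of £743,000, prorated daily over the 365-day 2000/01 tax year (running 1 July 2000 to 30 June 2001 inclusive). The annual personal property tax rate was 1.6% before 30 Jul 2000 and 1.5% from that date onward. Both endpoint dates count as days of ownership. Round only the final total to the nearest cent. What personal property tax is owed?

1 Jul – 29 Jul 2000: 29 days at 1.6% → £743,000 × 1.6% × 29/365 = £944.5260
30 Jul 2000 – 19 Jan 2001: 174 days at 1.5% → £743,000 × 1.5% × 174/365 = £5,312.9589
Total = £6,257.4849

£6,257.48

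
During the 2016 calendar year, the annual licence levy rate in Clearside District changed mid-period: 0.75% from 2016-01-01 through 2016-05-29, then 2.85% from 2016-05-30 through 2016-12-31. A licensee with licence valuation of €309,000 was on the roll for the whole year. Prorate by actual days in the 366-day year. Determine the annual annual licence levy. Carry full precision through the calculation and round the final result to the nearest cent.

€6,147.07

2016-01-01 to 2016-05-29: 150 days at 0.75% → €309,000 × 0.75% × 150/366 = €949.7951
2016-05-30 to 2016-12-31: 216 days at 2.85% → €309,000 × 2.85% × 216/366 = €5,197.2787
Total = €6,147.0738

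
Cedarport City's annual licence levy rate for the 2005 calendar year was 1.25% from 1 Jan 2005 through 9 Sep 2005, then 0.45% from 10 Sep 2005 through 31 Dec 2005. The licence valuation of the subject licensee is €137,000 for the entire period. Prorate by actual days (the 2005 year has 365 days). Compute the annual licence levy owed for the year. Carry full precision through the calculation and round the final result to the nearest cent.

€1,373.19

1 Jan – 9 Sep 2005: 252 days at 1.25% → €137,000 × 1.25% × 252/365 = €1,182.3288
10 Sep – 31 Dec 2005: 113 days at 0.45% → €137,000 × 0.45% × 113/365 = €190.8616
Total = €1,373.1904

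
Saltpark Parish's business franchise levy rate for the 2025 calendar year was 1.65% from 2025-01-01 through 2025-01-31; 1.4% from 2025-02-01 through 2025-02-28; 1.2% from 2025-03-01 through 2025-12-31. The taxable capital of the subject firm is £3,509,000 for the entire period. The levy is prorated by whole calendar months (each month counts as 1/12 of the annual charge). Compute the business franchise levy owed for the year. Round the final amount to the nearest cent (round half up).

£44,008.71

2025-01-01 to 2025-01-31: 1 month at 1.65% → £3,509,000 × 1.65% × 1/12 = £4,824.8750
2025-02-01 to 2025-02-28: 1 month at 1.4% → £3,509,000 × 1.4% × 1/12 = £4,093.8333
2025-03-01 to 2025-12-31: 10 months at 1.2% → £3,509,000 × 1.2% × 10/12 = £35,090.0000
Total = £44,008.7083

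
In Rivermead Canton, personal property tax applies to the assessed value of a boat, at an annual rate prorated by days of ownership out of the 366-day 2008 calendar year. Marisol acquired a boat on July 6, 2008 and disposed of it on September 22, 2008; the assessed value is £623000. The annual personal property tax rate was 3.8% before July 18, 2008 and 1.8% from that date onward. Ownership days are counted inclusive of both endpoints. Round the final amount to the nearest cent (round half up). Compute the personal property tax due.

£2829.03

July 6 – July 17, 2008: 12 days at 3.8% → £623000 × 3.8% × 12/366 = £776.1967
July 18 – September 22, 2008: 67 days at 1.8% → £623000 × 1.8% × 67/366 = £2052.8361
Total = £2829.0328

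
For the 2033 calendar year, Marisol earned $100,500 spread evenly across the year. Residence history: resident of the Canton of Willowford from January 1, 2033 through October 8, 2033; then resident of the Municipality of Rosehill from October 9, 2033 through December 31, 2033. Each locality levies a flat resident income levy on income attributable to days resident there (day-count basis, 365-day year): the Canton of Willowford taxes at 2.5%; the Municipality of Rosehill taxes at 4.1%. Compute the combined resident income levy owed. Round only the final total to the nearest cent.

$2,882.56

The Canton of Willowford, January 1 – October 8, 2033: 281 days → $100,500 × 2.5% × 281/365 = $1,934.2808
The Municipality of Rosehill, October 9 – December 31, 2033: 84 days → $100,500 × 4.1% × 84/365 = $948.2795
Total = $2,882.5603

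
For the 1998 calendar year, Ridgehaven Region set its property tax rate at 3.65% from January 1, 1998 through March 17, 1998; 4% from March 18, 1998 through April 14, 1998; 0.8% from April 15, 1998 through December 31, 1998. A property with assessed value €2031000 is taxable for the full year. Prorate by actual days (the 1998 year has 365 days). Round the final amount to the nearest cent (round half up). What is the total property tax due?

€33286.14

January 1 – March 17, 1998: 76 days at 3.65% → €2031000 × 3.65% × 76/365 = €15435.6000
March 18 – April 14, 1998: 28 days at 4% → €2031000 × 4% × 28/365 = €6232.1096
April 15 – December 31, 1998: 261 days at 0.8% → €2031000 × 0.8% × 261/365 = €11618.4329
Total = €33286.1425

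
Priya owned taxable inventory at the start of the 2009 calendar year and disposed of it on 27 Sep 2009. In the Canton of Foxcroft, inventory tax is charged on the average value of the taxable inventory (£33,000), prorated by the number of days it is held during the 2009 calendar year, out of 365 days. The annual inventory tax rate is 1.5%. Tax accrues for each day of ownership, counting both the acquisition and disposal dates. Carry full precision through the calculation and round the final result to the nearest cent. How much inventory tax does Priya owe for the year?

£366.16

Days held (1 Jan – 27 Sep 2009): 270 out of 365
Tax = £33,000 × 1.5% × 270/365 = £366.1644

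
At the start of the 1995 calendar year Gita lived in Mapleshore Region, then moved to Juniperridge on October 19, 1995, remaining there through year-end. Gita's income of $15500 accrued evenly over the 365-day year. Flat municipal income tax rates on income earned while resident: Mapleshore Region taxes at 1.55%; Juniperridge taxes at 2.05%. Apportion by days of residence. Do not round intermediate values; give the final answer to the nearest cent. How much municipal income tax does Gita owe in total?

$255.96

Mapleshore Region, January 1 – October 18, 1995: 291 days → $15500 × 1.55% × 291/365 = $191.5418
Juniperridge, October 19 – December 31, 1995: 74 days → $15500 × 2.05% × 74/365 = $64.4205
Total = $255.9623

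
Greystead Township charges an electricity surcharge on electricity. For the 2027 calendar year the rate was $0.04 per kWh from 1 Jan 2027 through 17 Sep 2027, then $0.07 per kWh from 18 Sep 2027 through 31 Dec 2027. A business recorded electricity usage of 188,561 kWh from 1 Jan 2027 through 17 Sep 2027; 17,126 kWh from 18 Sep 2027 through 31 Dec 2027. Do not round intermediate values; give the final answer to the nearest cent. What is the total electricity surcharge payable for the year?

$8,741.26

1 Jan – 17 Sep 2027: 188,561 kWh at $0.04/kWh → $7,542.44
18 Sep – 31 Dec 2027: 17,126 kWh at $0.07/kWh → $1,198.82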